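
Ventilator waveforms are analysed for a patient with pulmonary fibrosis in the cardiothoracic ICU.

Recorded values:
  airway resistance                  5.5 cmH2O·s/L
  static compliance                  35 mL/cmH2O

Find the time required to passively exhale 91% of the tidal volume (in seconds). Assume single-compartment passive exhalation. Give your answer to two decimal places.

τ = R × C = 5.5 × 35 mL/cmH2O = 5.5 × 0.035 L/cmH2O = 0.1925 s.
Exhaled fraction f = 1 − e^(−t/τ) → t = −τ·ln(1 − f) = −0.1925·ln(0.09) = 0.4635 s.

0.46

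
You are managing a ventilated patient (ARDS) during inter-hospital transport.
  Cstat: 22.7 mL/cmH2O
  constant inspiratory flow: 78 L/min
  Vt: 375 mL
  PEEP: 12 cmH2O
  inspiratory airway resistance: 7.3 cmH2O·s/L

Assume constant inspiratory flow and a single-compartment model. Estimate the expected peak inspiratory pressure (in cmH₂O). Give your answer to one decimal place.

38.0

Flow: 78 L/min ÷ 60 = 1.3 L/s.
Equation of motion (constant flow): PIP = Vt/C + R·V̇ + PEEP.
PIP = 375/22.7 + 7.3×1.3 + 12 = 16.52 + 9.49 + 12 = 38.01 cmH2O.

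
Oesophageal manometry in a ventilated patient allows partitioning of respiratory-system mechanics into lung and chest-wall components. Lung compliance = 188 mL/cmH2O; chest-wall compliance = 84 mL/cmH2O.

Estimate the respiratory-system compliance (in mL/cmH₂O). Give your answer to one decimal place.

58.1

Lung and chest wall are elastances in series: 1/Crs = 1/CL + 1/Ccw.
1/Crs = 1/188 + 1/84 = 0.01722.
Crs = 58.072 mL/cmH2O.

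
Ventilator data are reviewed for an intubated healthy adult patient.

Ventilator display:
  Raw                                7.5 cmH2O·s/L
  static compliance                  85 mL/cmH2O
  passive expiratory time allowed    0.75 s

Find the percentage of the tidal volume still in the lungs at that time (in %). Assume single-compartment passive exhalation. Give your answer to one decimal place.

30.8

τ = R × C = 7.5 × 85 mL/cmH2O = 7.5 × 0.085 L/cmH2O = 0.6375 s.
Passive exhalation: V(t)/V₀ = e^(−t/τ) = e^(−0.75/0.6375) = 0.3084.
Fraction remaining = 0.3084 → 30.84%.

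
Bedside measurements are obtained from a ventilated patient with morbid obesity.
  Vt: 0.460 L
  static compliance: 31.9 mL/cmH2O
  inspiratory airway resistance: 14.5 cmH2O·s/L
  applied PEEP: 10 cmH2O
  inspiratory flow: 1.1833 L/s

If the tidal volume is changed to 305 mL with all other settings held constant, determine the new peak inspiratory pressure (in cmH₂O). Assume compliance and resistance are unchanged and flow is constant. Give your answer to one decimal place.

36.7

PIP = Vt/C + R·V̇ + PEEP (constant-flow equation of motion).
Only the elastic term changes: ΔPIP = ΔVt / C = (305 − 460) / 31.9 = -4.859 cmH2O.
Original PIP = 460/31.9 + 14.5×1.1833 + 10 = 41.578 cmH2O; new PIP = 41.578 + (-4.859) = 36.719 cmH2O.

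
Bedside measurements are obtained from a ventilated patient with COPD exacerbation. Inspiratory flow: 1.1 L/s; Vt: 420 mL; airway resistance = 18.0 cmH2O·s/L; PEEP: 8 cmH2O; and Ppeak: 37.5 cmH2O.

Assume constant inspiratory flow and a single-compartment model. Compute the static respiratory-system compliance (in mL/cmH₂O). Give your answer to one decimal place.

Equation of motion (constant flow): PIP = Vt/C + R·V̇ + PEEP.
Vt/C = PIP − R·V̇ − PEEP = 37.5 − 18.0×1.1 − 8 = 37.5 − 19.8 − 8 = 9.7 cmH2O.
C = Vt / 9.7 = 420 / 9.7 = 43.299 mL/cmH2O.

43.3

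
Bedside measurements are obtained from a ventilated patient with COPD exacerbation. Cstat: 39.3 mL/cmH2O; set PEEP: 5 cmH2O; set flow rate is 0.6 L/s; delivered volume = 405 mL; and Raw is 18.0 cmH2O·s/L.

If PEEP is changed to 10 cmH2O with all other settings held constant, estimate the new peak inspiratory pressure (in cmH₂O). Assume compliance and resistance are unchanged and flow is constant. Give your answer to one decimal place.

PIP = Vt/C + R·V̇ + PEEP (constant-flow equation of motion).
Only the baseline term changes: ΔPIP = ΔPEEP = 10 − 5 = 5.0 cmH2O.
Original PIP = 405/39.3 + 18.0×0.6 + 5 = 26.105 cmH2O; new PIP = 26.105 + (5.0) = 31.105 cmH2O.

31.1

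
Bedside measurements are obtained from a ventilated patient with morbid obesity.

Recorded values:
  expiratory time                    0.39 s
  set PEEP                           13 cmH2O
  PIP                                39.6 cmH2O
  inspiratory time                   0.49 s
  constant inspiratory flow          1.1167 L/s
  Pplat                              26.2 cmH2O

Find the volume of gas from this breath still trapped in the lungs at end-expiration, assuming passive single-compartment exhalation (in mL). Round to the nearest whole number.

Vt = flow × Ti = 1.1167 L/s × 0.49 s × 1000 mL/L = 547.18 mL.
R = (PIP − Pplat)/V̇ = (39.6 − 26.2) / 1.1167 = 13.4/1.1167 = 12.0 cmH2O·s/L.
C = Vt/(Pplat − PEEP) = 547.18 / (26.2 − 13) = 547.18/13.2 = 41.453 mL/cmH2O.
τ = R × C = 12.0 × 0.04145 L/cmH2O = 0.4974 s.
Fraction remaining = e^(−Te/τ) = e^(−0.39/0.4974) = 0.4565.
Trapped volume = 547.18 × 0.4565 = 249.79 mL.

250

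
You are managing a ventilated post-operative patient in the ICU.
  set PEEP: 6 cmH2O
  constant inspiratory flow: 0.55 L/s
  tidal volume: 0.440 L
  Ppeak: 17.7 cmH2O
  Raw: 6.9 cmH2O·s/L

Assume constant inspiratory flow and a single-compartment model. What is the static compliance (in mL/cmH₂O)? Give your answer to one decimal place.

55.7

Equation of motion (constant flow): PIP = Vt/C + R·V̇ + PEEP.
Vt/C = PIP − R·V̇ − PEEP = 17.7 − 6.9×0.55 − 6 = 17.7 − 3.795 − 6 = 7.905 cmH2O.
C = Vt / 7.905 = 440 / 7.905 = 55.661 mL/cmH2O.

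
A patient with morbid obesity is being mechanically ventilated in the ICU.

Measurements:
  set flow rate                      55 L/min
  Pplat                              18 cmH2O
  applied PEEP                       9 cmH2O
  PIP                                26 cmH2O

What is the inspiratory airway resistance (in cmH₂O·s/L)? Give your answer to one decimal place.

8.7

Flow: 55 L/min ÷ 60 = 0.9167 L/s.
Raw = (PIP − Pplat) / flow = (26 − 18) / 0.9167 = 8.0 / 0.9167 = 8.727 cmH2O·s/L.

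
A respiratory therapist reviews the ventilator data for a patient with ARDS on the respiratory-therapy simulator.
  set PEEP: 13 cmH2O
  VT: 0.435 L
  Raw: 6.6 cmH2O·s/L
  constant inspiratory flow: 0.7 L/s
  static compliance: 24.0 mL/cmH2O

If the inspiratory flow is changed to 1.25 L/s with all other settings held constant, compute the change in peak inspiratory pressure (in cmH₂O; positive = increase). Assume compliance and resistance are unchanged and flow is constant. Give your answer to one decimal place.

PIP = Vt/C + R·V̇ + PEEP (constant-flow equation of motion).
Only the resistive term changes: ΔPIP = R × ΔV̇ = 6.6 × (1.25 − 0.7) = 6.6 × 0.55 = 3.63 cmH2O.

3.6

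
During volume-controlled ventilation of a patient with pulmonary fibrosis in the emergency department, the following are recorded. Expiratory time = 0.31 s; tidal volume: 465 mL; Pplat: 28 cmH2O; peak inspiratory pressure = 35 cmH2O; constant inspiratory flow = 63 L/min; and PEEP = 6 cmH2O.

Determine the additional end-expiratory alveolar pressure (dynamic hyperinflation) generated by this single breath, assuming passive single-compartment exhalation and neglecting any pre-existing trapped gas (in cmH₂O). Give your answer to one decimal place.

2.4

Flow: 63 L/min ÷ 60 = 1.05 L/s.
R = (PIP − Pplat)/V̇ = (35 − 28) / 1.05 = 7.0/1.05 = 6.667 cmH2O·s/L.
C = Vt/(Pplat − PEEP) = 465.0 / (28 − 6) = 465.0/22.0 = 21.136 mL/cmH2O.
τ = R × C = 6.667 × 0.02114 L/cmH2O = 0.1409 s.
Fraction remaining = e^(−Te/τ) = e^(−0.31/0.1409) = 0.1108; trapped volume = 465.0 × 0.1108 = 51.522 mL.
Additional alveolar pressure from trapping ≈ V_trapped / C = 51.522 / 21.136 = 2.438 cmH2O.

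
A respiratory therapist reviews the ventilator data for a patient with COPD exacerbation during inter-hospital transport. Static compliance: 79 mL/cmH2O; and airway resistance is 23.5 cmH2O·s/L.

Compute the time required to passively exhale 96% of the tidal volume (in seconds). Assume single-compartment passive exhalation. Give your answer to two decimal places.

5.98

τ = R × C = 23.5 × 79 mL/cmH2O = 23.5 × 0.079 L/cmH2O = 1.857 s.
Exhaled fraction f = 1 − e^(−t/τ) → t = −τ·ln(1 − f) = −1.857·ln(0.04) = 5.977 s.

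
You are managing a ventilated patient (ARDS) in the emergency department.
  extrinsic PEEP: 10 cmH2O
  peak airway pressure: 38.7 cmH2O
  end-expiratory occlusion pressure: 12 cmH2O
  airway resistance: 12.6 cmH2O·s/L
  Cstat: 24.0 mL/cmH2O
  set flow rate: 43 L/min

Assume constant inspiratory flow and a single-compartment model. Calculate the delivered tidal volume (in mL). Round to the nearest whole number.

Flow: 43 L/min ÷ 60 = 0.7167 L/s.
Total PEEP = 12 cmH2O (set 10 + intrinsic 2); this is the baseline alveolar pressure.
Equation of motion (constant flow): PIP = Vt/C + R·V̇ + PEEP.
Vt/C = PIP − R·V̇ − PEEP = 38.7 − 9.03 − 12 = 17.67 cmH2O.
Vt = C × 17.67 = 24.0 × 17.67 = 424.08 mL.

424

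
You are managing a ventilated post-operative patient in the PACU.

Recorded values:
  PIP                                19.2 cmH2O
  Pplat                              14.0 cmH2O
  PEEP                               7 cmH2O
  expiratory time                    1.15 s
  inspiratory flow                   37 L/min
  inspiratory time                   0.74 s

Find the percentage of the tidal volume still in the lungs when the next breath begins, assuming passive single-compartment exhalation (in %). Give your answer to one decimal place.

12.3

Flow: 37 L/min ÷ 60 = 0.6167 L/s.
Vt = flow × Ti = 0.6167 L/s × 0.74 s × 1000 mL/L = 456.36 mL.
R = (PIP − Pplat)/V̇ = (19.2 − 14.0) / 0.6167 = 5.2/0.6167 = 8.432 cmH2O·s/L.
C = Vt/(Pplat − PEEP) = 456.36 / (14.0 − 7) = 456.36/7.0 = 65.194 mL/cmH2O.
τ = R × C = 8.432 × 0.06519 L/cmH2O = 0.5497 s.
Fraction remaining at end-expiration = e^(−Te/τ) = e^(−1.15/0.5497) = 0.1234 → 12.34%.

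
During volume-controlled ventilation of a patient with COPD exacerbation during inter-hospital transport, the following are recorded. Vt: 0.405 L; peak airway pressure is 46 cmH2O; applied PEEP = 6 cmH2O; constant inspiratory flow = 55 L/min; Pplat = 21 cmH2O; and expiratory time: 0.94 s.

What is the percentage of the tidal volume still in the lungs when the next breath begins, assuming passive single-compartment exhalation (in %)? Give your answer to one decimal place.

27.9

Flow: 55 L/min ÷ 60 = 0.9167 L/s.
R = (PIP − Pplat)/V̇ = (46 − 21) / 0.9167 = 25.0/0.9167 = 27.272 cmH2O·s/L.
C = Vt/(Pplat − PEEP) = 405.0 / (21 − 6) = 405.0/15.0 = 27.0 mL/cmH2O.
τ = R × C = 27.272 × 0.027 L/cmH2O = 0.7363 s.
Fraction remaining at end-expiration = e^(−Te/τ) = e^(−0.94/0.7363) = 0.279 → 27.9%.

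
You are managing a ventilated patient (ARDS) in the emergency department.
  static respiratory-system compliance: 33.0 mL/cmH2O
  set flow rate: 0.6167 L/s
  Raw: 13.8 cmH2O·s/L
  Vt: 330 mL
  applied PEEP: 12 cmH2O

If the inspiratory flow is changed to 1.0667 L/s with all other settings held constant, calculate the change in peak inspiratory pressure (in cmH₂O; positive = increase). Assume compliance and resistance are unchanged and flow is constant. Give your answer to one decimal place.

PIP = Vt/C + R·V̇ + PEEP (constant-flow equation of motion).
Only the resistive term changes: ΔPIP = R × ΔV̇ = 13.8 × (1.0667 − 0.6167) = 13.8 × 0.45 = 6.21 cmH2O.

6.2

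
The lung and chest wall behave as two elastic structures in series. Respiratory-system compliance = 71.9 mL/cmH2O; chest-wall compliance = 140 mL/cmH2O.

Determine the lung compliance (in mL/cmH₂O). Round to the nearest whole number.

148

1/CL = 1/Crs − 1/Ccw.
1/CL = 1/71.9 − 1/140 = 0.006765.
CL = 147.82 mL/cmH2O.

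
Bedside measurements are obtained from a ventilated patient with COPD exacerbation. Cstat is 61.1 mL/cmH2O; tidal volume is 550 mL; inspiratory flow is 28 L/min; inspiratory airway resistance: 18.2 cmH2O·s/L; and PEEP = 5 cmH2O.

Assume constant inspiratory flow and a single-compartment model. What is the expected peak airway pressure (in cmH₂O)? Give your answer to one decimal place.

22.5

Flow: 28 L/min ÷ 60 = 0.4667 L/s.
Equation of motion (constant flow): PIP = Vt/C + R·V̇ + PEEP.
PIP = 550/61.1 + 18.2×0.4667 + 5 = 9.002 + 8.494 + 5 = 22.496 cmH2O.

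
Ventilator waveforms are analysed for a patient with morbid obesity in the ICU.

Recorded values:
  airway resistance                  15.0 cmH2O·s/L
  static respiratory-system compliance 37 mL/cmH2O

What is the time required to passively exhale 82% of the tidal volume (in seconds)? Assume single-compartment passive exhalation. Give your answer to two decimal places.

τ = R × C = 15.0 × 37 mL/cmH2O = 15.0 × 0.037 L/cmH2O = 0.555 s.
Exhaled fraction f = 1 − e^(−t/τ) → t = −τ·ln(1 − f) = −0.555·ln(0.18) = 0.9517 s.

0.95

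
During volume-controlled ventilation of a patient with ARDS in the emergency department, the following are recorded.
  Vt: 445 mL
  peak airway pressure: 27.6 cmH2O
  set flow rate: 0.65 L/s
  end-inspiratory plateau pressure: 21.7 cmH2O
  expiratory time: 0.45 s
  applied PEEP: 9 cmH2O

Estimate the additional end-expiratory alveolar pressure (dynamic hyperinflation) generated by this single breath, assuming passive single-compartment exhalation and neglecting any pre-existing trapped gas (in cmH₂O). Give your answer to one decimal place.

3.1

R = (PIP − Pplat)/V̇ = (27.6 − 21.7) / 0.65 = 5.9/0.65 = 9.077 cmH2O·s/L.
C = Vt/(Pplat − PEEP) = 445.0 / (21.7 − 9) = 445.0/12.7 = 35.039 mL/cmH2O.
τ = R × C = 9.077 × 0.03504 L/cmH2O = 0.3181 s.
Fraction remaining = e^(−Te/τ) = e^(−0.45/0.3181) = 0.243; trapped volume = 445.0 × 0.243 = 108.14 mL.
Additional alveolar pressure from trapping ≈ V_trapped / C = 108.14 / 35.039 = 3.086 cmH2O.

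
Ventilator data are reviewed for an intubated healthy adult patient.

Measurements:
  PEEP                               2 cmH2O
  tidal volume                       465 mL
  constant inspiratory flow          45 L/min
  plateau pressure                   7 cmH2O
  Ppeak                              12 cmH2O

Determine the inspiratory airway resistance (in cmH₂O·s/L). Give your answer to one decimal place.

Flow: 45 L/min ÷ 60 = 0.75 L/s.
Raw = (PIP − Pplat) / flow = (12 − 7) / 0.75 = 5.0 / 0.75 = 6.667 cmH2O·s/L.

6.7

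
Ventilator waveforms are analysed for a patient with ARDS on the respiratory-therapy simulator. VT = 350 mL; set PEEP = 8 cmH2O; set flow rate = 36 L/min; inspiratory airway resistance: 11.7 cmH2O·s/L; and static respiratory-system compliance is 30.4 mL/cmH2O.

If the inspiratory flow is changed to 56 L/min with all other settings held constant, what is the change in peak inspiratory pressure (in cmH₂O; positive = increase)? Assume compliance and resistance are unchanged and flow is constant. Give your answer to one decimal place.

Flow: 36 L/min ÷ 60 = 0.6 L/s.
New flow: 56 L/min ÷ 60 = 0.9333 L/s.
PIP = Vt/C + R·V̇ + PEEP (constant-flow equation of motion).
Only the resistive term changes: ΔPIP = R × ΔV̇ = 11.7 × (0.9333 − 0.6) = 11.7 × 0.3333 = 3.9 cmH2O.

3.9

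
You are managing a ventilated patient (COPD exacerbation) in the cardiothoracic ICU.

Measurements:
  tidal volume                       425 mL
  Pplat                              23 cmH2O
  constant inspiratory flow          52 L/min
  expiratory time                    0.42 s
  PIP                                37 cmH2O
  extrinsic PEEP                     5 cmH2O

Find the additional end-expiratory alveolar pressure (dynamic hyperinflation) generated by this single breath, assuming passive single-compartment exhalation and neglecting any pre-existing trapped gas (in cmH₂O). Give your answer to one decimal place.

Flow: 52 L/min ÷ 60 = 0.8667 L/s.
R = (PIP − Pplat)/V̇ = (37 − 23) / 0.8667 = 14.0/0.8667 = 16.153 cmH2O·s/L.
C = Vt/(Pplat − PEEP) = 425.0 / (23 − 5) = 425.0/18.0 = 23.611 mL/cmH2O.
τ = R × C = 16.153 × 0.02361 L/cmH2O = 0.3814 s.
Fraction remaining = e^(−Te/τ) = e^(−0.42/0.3814) = 0.3325; trapped volume = 425.0 × 0.3325 = 141.31 mL.
Additional alveolar pressure from trapping ≈ V_trapped / C = 141.31 / 23.611 = 5.985 cmH2O.

6.0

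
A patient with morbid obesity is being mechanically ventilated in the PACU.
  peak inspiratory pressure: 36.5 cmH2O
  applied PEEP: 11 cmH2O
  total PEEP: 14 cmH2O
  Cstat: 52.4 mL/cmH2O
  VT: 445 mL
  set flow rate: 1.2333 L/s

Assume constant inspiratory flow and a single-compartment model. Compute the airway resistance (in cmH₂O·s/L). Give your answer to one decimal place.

11.4

Total PEEP = 14 cmH2O (set 11 + intrinsic 3); this is the baseline alveolar pressure.
Equation of motion (constant flow): PIP = Vt/C + R·V̇ + PEEP.
R·V̇ = PIP − Vt/C − PEEP = 36.5 − 445/52.4 − 14 = 36.5 − 8.492 − 14 = 14.008 cmH2O.
R = 14.008 / 1.2333 = 11.358 cmH2O·s/L.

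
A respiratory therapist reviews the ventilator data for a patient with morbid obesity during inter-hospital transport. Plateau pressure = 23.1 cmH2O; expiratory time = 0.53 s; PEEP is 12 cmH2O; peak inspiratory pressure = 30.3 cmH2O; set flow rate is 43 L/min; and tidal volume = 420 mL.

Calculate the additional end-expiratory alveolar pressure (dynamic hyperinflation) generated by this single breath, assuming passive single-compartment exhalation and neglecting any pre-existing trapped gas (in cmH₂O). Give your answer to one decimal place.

2.8

Flow: 43 L/min ÷ 60 = 0.7167 L/s.
R = (PIP − Pplat)/V̇ = (30.3 − 23.1) / 0.7167 = 7.2/0.7167 = 10.046 cmH2O·s/L.
C = Vt/(Pplat − PEEP) = 420.0 / (23.1 − 12) = 420.0/11.1 = 37.838 mL/cmH2O.
τ = R × C = 10.046 × 0.03784 L/cmH2O = 0.3801 s.
Fraction remaining = e^(−Te/τ) = e^(−0.53/0.3801) = 0.248; trapped volume = 420.0 × 0.248 = 104.16 mL.
Additional alveolar pressure from trapping ≈ V_trapped / C = 104.16 / 37.838 = 2.753 cmH2O.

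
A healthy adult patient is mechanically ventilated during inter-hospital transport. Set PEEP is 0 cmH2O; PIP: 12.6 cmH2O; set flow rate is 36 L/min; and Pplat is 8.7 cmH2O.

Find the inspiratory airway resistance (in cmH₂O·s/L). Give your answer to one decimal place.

Flow: 36 L/min ÷ 60 = 0.6 L/s.
Raw = (PIP − Pplat) / flow = (12.6 − 8.7) / 0.6 = 3.9 / 0.6 = 6.5 cmH2O·s/L.

6.5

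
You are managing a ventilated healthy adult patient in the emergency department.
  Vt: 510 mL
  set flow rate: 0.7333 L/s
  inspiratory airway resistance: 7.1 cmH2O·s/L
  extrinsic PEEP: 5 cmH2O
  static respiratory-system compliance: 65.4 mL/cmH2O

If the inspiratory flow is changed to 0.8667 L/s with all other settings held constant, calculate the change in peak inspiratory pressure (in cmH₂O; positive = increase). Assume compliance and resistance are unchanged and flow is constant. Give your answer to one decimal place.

PIP = Vt/C + R·V̇ + PEEP (constant-flow equation of motion).
Only the resistive term changes: ΔPIP = R × ΔV̇ = 7.1 × (0.8667 − 0.7333) = 7.1 × 0.1334 = 0.9471 cmH2O.

0.9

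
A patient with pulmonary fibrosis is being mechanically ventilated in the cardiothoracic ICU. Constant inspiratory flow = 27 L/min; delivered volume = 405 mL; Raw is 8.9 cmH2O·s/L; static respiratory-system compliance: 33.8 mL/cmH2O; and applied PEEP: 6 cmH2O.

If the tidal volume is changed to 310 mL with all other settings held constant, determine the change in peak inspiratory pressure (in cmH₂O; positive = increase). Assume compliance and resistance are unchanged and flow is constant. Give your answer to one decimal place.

PIP = Vt/C + R·V̇ + PEEP (constant-flow equation of motion).
Only the elastic term changes: ΔPIP = ΔVt / C = (310 − 405) / 33.8 = -2.811 cmH2O.

-2.8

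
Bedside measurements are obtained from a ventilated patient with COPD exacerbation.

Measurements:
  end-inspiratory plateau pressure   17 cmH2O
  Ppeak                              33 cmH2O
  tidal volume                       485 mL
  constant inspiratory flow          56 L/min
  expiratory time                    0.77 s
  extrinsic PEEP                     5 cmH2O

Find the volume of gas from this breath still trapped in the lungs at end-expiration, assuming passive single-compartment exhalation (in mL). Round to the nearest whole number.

160

Flow: 56 L/min ÷ 60 = 0.9333 L/s.
R = (PIP − Pplat)/V̇ = (33 − 17) / 0.9333 = 16.0/0.9333 = 17.143 cmH2O·s/L.
C = Vt/(Pplat − PEEP) = 485.0 / (17 − 5) = 485.0/12.0 = 40.417 mL/cmH2O.
τ = R × C = 17.143 × 0.04042 L/cmH2O = 0.6929 s.
Fraction remaining = e^(−Te/τ) = e^(−0.77/0.6929) = 0.3291.
Trapped volume = 485.0 × 0.3291 = 159.61 mL.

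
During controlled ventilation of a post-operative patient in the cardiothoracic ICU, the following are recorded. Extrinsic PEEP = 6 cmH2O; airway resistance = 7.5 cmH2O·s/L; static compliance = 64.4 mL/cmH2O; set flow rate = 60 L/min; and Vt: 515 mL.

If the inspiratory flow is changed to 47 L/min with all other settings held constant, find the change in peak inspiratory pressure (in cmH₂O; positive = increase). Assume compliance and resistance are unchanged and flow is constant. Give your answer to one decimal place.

Flow: 60 L/min ÷ 60 = 1 L/s.
New flow: 47 L/min ÷ 60 = 0.7833 L/s.
PIP = Vt/C + R·V̇ + PEEP (constant-flow equation of motion).
Only the resistive term changes: ΔPIP = R × ΔV̇ = 7.5 × (0.7833 − 1) = 7.5 × -0.2167 = -1.625 cmH2O.

-1.6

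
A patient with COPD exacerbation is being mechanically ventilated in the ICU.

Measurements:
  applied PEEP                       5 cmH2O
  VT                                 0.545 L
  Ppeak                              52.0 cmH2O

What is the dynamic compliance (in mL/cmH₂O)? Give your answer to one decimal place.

Dynamic compliance = Vt / (PIP − PEEP) = 545 / (52.0 − 5) = 545 / 47.0 = 11.596 mL/cmH2O.

11.6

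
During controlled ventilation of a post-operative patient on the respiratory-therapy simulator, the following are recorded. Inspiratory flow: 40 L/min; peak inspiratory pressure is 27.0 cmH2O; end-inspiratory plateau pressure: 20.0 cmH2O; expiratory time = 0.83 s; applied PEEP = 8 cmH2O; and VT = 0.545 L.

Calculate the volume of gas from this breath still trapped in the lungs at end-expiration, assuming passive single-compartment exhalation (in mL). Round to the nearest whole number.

Flow: 40 L/min ÷ 60 = 0.6667 L/s.
R = (PIP − Pplat)/V̇ = (27.0 − 20.0) / 0.6667 = 7.0/0.6667 = 10.499 cmH2O·s/L.
C = Vt/(Pplat − PEEP) = 545.0 / (20.0 − 8) = 545.0/12.0 = 45.417 mL/cmH2O.
τ = R × C = 10.499 × 0.04542 L/cmH2O = 0.4769 s.
Fraction remaining = e^(−Te/τ) = e^(−0.83/0.4769) = 0.1754.
Trapped volume = 545.0 × 0.1754 = 95.593 mL.

96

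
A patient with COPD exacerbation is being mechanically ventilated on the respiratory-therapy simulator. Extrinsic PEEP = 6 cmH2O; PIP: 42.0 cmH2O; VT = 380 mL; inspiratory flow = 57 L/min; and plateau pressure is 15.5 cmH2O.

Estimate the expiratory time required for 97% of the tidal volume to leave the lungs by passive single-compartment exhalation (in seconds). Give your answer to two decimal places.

Flow: 57 L/min ÷ 60 = 0.95 L/s.
R = (PIP − Pplat)/V̇ = (42.0 − 15.5) / 0.95 = 26.5/0.95 = 27.895 cmH2O·s/L.
C = Vt/(Pplat − PEEP) = 380.0 / (15.5 − 6) = 380.0/9.5 = 40.0 mL/cmH2O.
τ = R × C = 27.895 × 0.04 L/cmH2O = 1.116 s.
t = −τ·ln(1 − 0.97) = −1.116·ln(0.03) = 3.913 s.

3.91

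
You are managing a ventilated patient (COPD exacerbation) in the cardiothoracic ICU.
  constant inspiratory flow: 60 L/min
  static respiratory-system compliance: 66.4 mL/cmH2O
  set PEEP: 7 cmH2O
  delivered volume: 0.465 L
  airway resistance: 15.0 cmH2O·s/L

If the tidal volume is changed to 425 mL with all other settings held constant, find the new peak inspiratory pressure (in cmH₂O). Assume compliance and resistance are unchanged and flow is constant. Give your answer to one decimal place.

Flow: 60 L/min ÷ 60 = 1 L/s.
PIP = Vt/C + R·V̇ + PEEP (constant-flow equation of motion).
Only the elastic term changes: ΔPIP = ΔVt / C = (425 − 465) / 66.4 = -0.6024 cmH2O.
Original PIP = 465/66.4 + 15.0×1 + 7 = 29.003 cmH2O; new PIP = 29.003 + (-0.6024) = 28.401 cmH2O.

28.4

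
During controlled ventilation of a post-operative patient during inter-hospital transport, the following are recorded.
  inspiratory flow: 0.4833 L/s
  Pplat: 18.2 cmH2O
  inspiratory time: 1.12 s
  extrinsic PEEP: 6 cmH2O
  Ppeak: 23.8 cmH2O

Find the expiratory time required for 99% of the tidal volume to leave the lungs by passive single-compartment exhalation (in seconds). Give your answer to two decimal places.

Vt = flow × Ti = 0.4833 L/s × 1.12 s × 1000 mL/L = 541.3 mL.
R = (PIP − Pplat)/V̇ = (23.8 − 18.2) / 0.4833 = 5.6/0.4833 = 11.587 cmH2O·s/L.
C = Vt/(Pplat − PEEP) = 541.3 / (18.2 − 6) = 541.3/12.2 = 44.369 mL/cmH2O.
τ = R × C = 11.587 × 0.04437 L/cmH2O = 0.5141 s.
t = −τ·ln(1 − 0.99) = −0.5141·ln(0.01) = 2.368 s.

2.37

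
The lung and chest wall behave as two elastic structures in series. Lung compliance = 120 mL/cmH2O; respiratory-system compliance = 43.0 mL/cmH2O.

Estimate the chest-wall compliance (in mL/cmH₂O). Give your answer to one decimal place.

1/Ccw = 1/Crs − 1/CL.
1/Ccw = 1/43.0 − 1/120 = 0.01492.
Ccw = 67.024 mL/cmH2O.

67.0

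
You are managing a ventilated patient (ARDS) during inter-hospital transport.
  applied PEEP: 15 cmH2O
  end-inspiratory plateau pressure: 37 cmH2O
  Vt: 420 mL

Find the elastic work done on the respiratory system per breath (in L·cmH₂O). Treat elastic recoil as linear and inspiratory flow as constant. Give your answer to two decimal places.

4.62

Elastic work ≈ ½ × (Pplat − PEEP) × Vt = 0.5 × (37 − 15) × 0.420 L = 0.5 × 22.0 × 0.420 = 4.62 L·cmH2O.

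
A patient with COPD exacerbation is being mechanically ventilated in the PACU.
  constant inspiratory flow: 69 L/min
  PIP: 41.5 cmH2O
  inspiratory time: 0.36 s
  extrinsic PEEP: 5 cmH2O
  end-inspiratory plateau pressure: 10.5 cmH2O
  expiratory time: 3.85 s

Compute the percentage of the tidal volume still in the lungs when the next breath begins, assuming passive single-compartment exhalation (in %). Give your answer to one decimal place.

Flow: 69 L/min ÷ 60 = 1.15 L/s.
Vt = flow × Ti = 1.15 L/s × 0.36 s × 1000 mL/L = 414.0 mL.
R = (PIP − Pplat)/V̇ = (41.5 − 10.5) / 1.15 = 31.0/1.15 = 26.957 cmH2O·s/L.
C = Vt/(Pplat − PEEP) = 414.0 / (10.5 − 5) = 414.0/5.5 = 75.273 mL/cmH2O.
τ = R × C = 26.957 × 0.07527 L/cmH2O = 2.029 s.
Fraction remaining at end-expiration = e^(−Te/τ) = e^(−3.85/2.029) = 0.1499 → 14.99%.

15.0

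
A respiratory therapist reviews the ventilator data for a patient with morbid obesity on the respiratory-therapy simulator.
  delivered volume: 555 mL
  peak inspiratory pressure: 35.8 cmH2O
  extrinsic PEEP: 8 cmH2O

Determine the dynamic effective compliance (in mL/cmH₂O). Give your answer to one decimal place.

20.0

Dynamic compliance = Vt / (PIP − PEEP) = 555 / (35.8 − 8) = 555 / 27.8 = 19.964 mL/cmH2O.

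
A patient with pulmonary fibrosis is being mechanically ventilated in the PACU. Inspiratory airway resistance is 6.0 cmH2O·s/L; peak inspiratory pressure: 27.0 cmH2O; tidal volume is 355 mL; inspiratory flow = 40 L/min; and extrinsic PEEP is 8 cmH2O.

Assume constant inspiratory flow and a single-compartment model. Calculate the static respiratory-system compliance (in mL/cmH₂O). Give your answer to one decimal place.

Flow: 40 L/min ÷ 60 = 0.6667 L/s.
Equation of motion (constant flow): PIP = Vt/C + R·V̇ + PEEP.
Vt/C = PIP − R·V̇ − PEEP = 27.0 − 6.0×0.6667 − 8 = 27.0 − 4.0 − 8 = 15.0 cmH2O.
C = Vt / 15.0 = 355 / 15.0 = 23.667 mL/cmH2O.

23.7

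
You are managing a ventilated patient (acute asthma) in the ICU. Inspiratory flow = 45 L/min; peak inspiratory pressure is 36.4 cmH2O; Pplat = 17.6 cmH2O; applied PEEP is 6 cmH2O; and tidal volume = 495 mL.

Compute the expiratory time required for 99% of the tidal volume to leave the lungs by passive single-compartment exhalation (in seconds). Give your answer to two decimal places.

Flow: 45 L/min ÷ 60 = 0.75 L/s.
R = (PIP − Pplat)/V̇ = (36.4 − 17.6) / 0.75 = 18.8/0.75 = 25.067 cmH2O·s/L.
C = Vt/(Pplat − PEEP) = 495.0 / (17.6 − 6) = 495.0/11.6 = 42.672 mL/cmH2O.
τ = R × C = 25.067 × 0.04267 L/cmH2O = 1.07 s.
t = −τ·ln(1 − 0.99) = −1.07·ln(0.01) = 4.928 s.

4.93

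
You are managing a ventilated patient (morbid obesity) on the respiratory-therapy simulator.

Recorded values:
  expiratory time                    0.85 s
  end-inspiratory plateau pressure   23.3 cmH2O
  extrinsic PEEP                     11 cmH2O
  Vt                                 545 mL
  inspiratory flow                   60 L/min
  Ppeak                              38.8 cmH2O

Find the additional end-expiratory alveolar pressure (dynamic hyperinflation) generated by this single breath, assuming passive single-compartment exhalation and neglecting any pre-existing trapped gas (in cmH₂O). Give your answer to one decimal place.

Flow: 60 L/min ÷ 60 = 1 L/s.
R = (PIP − Pplat)/V̇ = (38.8 − 23.3) / 1 = 15.5/1 = 15.5 cmH2O·s/L.
C = Vt/(Pplat − PEEP) = 545.0 / (23.3 − 11) = 545.0/12.3 = 44.309 mL/cmH2O.
τ = R × C = 15.5 × 0.04431 L/cmH2O = 0.6868 s.
Fraction remaining = e^(−Te/τ) = e^(−0.85/0.6868) = 0.2901; trapped volume = 545.0 × 0.2901 = 158.1 mL.
Additional alveolar pressure from trapping ≈ V_trapped / C = 158.1 / 44.309 = 3.568 cmH2O.

3.6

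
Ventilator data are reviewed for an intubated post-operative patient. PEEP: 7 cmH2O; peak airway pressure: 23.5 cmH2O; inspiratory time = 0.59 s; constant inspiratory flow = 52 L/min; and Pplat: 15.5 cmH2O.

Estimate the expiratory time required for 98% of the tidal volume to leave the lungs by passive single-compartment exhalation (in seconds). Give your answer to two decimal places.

2.17

Flow: 52 L/min ÷ 60 = 0.8667 L/s.
Vt = flow × Ti = 0.8667 L/s × 0.59 s × 1000 mL/L = 511.35 mL.
R = (PIP − Pplat)/V̇ = (23.5 − 15.5) / 0.8667 = 8.0/0.8667 = 9.23 cmH2O·s/L.
C = Vt/(Pplat − PEEP) = 511.35 / (15.5 − 7) = 511.35/8.5 = 60.159 mL/cmH2O.
τ = R × C = 9.23 × 0.06016 L/cmH2O = 0.5553 s.
t = −τ·ln(1 − 0.98) = −0.5553·ln(0.02) = 2.172 s.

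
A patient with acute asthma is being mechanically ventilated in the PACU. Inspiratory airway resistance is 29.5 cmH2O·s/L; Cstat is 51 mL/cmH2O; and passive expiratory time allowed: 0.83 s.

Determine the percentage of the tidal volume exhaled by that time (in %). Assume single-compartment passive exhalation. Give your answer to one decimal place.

τ = R × C = 29.5 × 51 mL/cmH2O = 29.5 × 0.051 L/cmH2O = 1.505 s.
Passive exhalation: V(t)/V₀ = e^(−t/τ) = e^(−0.83/1.505) = 0.5761.
Fraction exhaled = 1 − 0.5761 = 0.4239 → 42.39%.

42.4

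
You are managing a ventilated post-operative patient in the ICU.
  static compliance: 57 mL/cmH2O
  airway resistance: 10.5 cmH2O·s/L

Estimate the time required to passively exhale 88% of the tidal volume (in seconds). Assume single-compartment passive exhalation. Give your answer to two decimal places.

1.27

τ = R × C = 10.5 × 57 mL/cmH2O = 10.5 × 0.057 L/cmH2O = 0.5985 s.
Exhaled fraction f = 1 − e^(−t/τ) → t = −τ·ln(1 − f) = −0.5985·ln(0.12) = 1.269 s.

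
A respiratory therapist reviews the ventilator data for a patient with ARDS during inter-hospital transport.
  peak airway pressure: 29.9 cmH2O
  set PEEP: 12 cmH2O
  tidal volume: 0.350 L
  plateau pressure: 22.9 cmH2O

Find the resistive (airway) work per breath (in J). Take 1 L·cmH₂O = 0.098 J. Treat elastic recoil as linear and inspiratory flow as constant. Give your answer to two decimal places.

With constant inspiratory flow the resistive pressure is constant at PIP − Pplat = 29.9 − 22.9 = 7.0 cmH2O, so resistive work = 7.0 × 0.350 = 2.45 L·cmH2O.
× 0.098 J/(L·cmH2O) → 0.2401 J.

0.24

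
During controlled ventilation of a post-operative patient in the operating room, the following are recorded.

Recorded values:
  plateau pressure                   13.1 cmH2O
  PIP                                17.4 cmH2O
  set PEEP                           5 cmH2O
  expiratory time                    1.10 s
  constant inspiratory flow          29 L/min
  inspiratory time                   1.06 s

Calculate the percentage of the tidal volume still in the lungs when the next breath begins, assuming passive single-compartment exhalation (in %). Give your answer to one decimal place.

Flow: 29 L/min ÷ 60 = 0.4833 L/s.
Vt = flow × Ti = 0.4833 L/s × 1.06 s × 1000 mL/L = 512.3 mL.
R = (PIP − Pplat)/V̇ = (17.4 − 13.1) / 0.4833 = 4.3/0.4833 = 8.897 cmH2O·s/L.
C = Vt/(Pplat − PEEP) = 512.3 / (13.1 − 5) = 512.3/8.1 = 63.247 mL/cmH2O.
τ = R × C = 8.897 × 0.06325 L/cmH2O = 0.5627 s.
Fraction remaining at end-expiration = e^(−Te/τ) = e^(−1.10/0.5627) = 0.1416 → 14.16%.

14.2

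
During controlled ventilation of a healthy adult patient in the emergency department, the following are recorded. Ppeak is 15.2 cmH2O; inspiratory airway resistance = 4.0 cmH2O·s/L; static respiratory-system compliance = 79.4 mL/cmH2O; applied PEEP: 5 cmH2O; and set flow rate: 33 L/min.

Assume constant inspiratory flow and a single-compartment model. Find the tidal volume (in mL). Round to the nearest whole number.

Flow: 33 L/min ÷ 60 = 0.55 L/s.
Equation of motion (constant flow): PIP = Vt/C + R·V̇ + PEEP.
Vt/C = PIP − R·V̇ − PEEP = 15.2 − 2.2 − 5 = 8.0 cmH2O.
Vt = C × 8.0 = 79.4 × 8.0 = 635.2 mL.

635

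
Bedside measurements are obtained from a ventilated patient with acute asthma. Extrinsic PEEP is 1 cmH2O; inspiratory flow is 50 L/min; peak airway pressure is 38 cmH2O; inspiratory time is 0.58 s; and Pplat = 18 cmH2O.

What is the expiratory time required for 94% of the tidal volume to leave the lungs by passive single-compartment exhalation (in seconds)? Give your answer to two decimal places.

Flow: 50 L/min ÷ 60 = 0.8333 L/s.
Vt = flow × Ti = 0.8333 L/s × 0.58 s × 1000 mL/L = 483.31 mL.
R = (PIP − Pplat)/V̇ = (38 − 18) / 0.8333 = 20.0/0.8333 = 24.001 cmH2O·s/L.
C = Vt/(Pplat − PEEP) = 483.31 / (18 − 1) = 483.31/17.0 = 28.43 mL/cmH2O.
τ = R × C = 24.001 × 0.02843 L/cmH2O = 0.6823 s.
t = −τ·ln(1 − 0.94) = −0.6823·ln(0.06) = 1.92 s.

1.92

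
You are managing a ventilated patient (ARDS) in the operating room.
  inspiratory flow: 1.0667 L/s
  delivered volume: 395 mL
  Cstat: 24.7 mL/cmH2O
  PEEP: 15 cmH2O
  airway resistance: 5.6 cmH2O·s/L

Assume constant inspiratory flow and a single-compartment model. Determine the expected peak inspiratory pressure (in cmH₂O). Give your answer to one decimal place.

37.0

Equation of motion (constant flow): PIP = Vt/C + R·V̇ + PEEP.
PIP = 395/24.7 + 5.6×1.0667 + 15 = 15.992 + 5.974 + 15 = 36.966 cmH2O.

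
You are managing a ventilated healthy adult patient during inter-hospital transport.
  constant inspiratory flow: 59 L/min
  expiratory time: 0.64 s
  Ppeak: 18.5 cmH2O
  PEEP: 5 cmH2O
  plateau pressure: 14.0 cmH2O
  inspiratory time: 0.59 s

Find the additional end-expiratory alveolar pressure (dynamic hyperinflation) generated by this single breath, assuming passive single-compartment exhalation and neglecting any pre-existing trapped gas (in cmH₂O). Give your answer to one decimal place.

1.0

Flow: 59 L/min ÷ 60 = 0.9833 L/s.
Vt = flow × Ti = 0.9833 L/s × 0.59 s × 1000 mL/L = 580.15 mL.
R = (PIP − Pplat)/V̇ = (18.5 − 14.0) / 0.9833 = 4.5/0.9833 = 4.576 cmH2O·s/L.
C = Vt/(Pplat − PEEP) = 580.15 / (14.0 − 5) = 580.15/9.0 = 64.461 mL/cmH2O.
τ = R × C = 4.576 × 0.06446 L/cmH2O = 0.295 s.
Fraction remaining = e^(−Te/τ) = e^(−0.64/0.295) = 0.1142; trapped volume = 580.15 × 0.1142 = 66.253 mL.
Additional alveolar pressure from trapping ≈ V_trapped / C = 66.253 / 64.461 = 1.028 cmH2O.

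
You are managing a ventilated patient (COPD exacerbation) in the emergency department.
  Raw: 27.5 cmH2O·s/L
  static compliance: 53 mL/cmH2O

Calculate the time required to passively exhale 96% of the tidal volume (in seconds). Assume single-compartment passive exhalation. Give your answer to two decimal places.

τ = R × C = 27.5 × 53 mL/cmH2O = 27.5 × 0.053 L/cmH2O = 1.458 s.
Exhaled fraction f = 1 − e^(−t/τ) → t = −τ·ln(1 − f) = −1.458·ln(0.04) = 4.693 s.

4.69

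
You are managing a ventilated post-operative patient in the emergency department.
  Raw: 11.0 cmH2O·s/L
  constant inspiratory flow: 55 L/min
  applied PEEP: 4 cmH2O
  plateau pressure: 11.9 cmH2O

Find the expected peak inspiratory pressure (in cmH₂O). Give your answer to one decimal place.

22.0

Flow: 55 L/min ÷ 60 = 0.9167 L/s.
PIP = Pplat + Raw × flow = 11.9 + 11.0 × 0.9167 = 11.9 + 10.084 = 21.984 cmH2O.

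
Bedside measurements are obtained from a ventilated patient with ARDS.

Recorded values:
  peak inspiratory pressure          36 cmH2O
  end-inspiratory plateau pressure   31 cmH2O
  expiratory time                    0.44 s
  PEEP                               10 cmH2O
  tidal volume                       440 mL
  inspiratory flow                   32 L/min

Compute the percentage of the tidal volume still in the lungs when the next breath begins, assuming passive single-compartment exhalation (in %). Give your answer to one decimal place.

10.6

Flow: 32 L/min ÷ 60 = 0.5333 L/s.
R = (PIP − Pplat)/V̇ = (36 − 31) / 0.5333 = 5.0/0.5333 = 9.376 cmH2O·s/L.
C = Vt/(Pplat − PEEP) = 440.0 / (31 − 10) = 440.0/21.0 = 20.952 mL/cmH2O.
τ = R × C = 9.376 × 0.02095 L/cmH2O = 0.1964 s.
Fraction remaining at end-expiration = e^(−Te/τ) = e^(−0.44/0.1964) = 0.1064 → 10.64%.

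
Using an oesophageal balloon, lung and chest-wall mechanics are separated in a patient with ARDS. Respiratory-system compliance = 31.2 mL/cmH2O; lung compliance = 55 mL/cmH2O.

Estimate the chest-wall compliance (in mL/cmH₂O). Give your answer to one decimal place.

72.1

1/Ccw = 1/Crs − 1/CL.
1/Ccw = 1/31.2 − 1/55 = 0.01387.
Ccw = 72.098 mL/cmH2O.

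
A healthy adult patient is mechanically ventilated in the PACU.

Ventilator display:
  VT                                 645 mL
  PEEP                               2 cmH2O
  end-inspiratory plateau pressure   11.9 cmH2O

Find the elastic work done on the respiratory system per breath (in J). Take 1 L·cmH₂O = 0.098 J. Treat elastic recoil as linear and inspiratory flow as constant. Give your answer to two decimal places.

Elastic work ≈ ½ × (Pplat − PEEP) × Vt = 0.5 × (11.9 − 2) × 0.645 L = 0.5 × 9.9 × 0.645 = 3.193 L·cmH2O.
× 0.098 J/(L·cmH2O) → 0.3129 J.

0.31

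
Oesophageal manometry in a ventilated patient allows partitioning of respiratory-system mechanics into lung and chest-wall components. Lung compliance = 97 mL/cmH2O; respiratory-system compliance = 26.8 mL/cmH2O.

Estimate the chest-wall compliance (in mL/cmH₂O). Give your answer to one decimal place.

37.0

1/Ccw = 1/Crs − 1/CL.
1/Ccw = 1/26.8 − 1/97 = 0.027.
Ccw = 37.037 mL/cmH2O.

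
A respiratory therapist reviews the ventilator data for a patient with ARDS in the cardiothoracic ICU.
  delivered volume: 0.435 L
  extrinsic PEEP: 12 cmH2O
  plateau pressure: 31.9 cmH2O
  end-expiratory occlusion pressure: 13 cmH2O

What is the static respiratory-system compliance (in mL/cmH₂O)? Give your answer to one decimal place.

End-expiratory occlusion gives total PEEP = 13 cmH2O (intrinsic PEEP = 13 − 12 = 1). Use total PEEP for the elastic gradient.
Cstat = Vt / (Pplat − PEEPtotal) = 435 / (31.9 − 13) = 435 / 18.9 = 23.016 mL/cmH2O.

23.0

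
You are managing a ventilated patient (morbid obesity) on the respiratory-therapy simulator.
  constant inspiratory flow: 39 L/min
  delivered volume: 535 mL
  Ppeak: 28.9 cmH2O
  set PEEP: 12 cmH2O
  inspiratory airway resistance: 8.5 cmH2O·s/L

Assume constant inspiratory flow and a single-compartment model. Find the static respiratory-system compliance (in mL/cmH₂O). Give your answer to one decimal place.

Flow: 39 L/min ÷ 60 = 0.65 L/s.
Equation of motion (constant flow): PIP = Vt/C + R·V̇ + PEEP.
Vt/C = PIP − R·V̇ − PEEP = 28.9 − 8.5×0.65 − 12 = 28.9 − 5.525 − 12 = 11.375 cmH2O.
C = Vt / 11.375 = 535 / 11.375 = 47.033 mL/cmH2O.

47.0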